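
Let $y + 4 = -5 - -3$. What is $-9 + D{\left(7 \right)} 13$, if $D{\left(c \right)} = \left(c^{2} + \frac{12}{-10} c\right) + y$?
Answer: $\frac{2204}{5} \approx 440.8$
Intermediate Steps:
$y = -6$ ($y = -4 - 2 = -6$)
$D{\left(c \right)} = -6 + c^{2} - \frac{6 c}{5}$ ($D{\left(c \right)} = \left(c^{2} + \frac{12}{-10} c\right) - 6 = \left(c^{2} + 12 \left(- \frac{1}{10}\right) c\right) - 6 = \left(c^{2} - \frac{6 c}{5}\right) - 6 = -6 + c^{2} - \frac{6 c}{5}$)
$-9 + D{\left(7 \right)} 13 = -9 + \left(-6 + 7^{2} - \frac{42}{5}\right) 13 = -9 + \left(-6 + 49 - \frac{42}{5}\right) 13 = -9 + \frac{173}{5} \cdot 13 = -9 + \frac{2249}{5} = \frac{2204}{5}$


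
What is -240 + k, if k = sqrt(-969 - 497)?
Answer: -240 + I*sqrt(1466) ≈ -240.0 + 38.288*I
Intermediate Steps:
k = I*sqrt(1466) (k = sqrt(-1466) = I*sqrt(1466) ≈ 38.288*I)
-240 + k = -240 + I*sqrt(1466)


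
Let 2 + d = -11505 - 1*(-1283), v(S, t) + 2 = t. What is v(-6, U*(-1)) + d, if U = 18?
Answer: -10244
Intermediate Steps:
v(S, t) = -2 + t
d = -10224 (d = -2 + (-11505 - 1*(-1283)) = -2 + (-11505 + 1283) = -2 - 10222 = -10224)
v(-6, U*(-1)) + d = (-2 + 18*(-1)) - 10224 = (-2 - 18) - 10224 = -20 - 10224 = -10244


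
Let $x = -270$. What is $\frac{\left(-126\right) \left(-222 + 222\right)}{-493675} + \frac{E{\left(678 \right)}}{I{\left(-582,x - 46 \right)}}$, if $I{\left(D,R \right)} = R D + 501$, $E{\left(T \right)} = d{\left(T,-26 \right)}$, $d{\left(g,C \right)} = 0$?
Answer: $0$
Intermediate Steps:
$E{\left(T \right)} = 0$
$I{\left(D,R \right)} = 501 + D R$ ($I{\left(D,R \right)} = D R + 501 = 501 + D R$)
$\frac{\left(-126\right) \left(-222 + 222\right)}{-493675} + \frac{E{\left(678 \right)}}{I{\left(-582,x - 46 \right)}} = \frac{\left(-126\right) \left(-222 + 222\right)}{-493675} + \frac{0}{501 - 582 \left(-270 - 46\right)} = \left(-126\right) 0 \left(- \frac{1}{493675}\right) + \frac{0}{501 - -183912} = 0 \left(- \frac{1}{493675}\right) + \frac{0}{501 + 183912} = 0 + \frac{0}{184413} = 0 + 0 \cdot \frac{1}{184413} = 0 + 0 = 0$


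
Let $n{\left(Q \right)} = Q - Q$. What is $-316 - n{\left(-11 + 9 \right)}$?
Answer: $-316$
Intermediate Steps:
$n{\left(Q \right)} = 0$
$-316 - n{\left(-11 + 9 \right)} = -316 - 0 = -316 + 0 = -316$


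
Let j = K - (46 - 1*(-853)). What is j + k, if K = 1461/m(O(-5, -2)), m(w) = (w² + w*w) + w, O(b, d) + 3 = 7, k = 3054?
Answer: 26347/12 ≈ 2195.6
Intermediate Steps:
O(b, d) = 4 (O(b, d) = -3 + 7 = 4)
m(w) = w + 2*w² (m(w) = (w² + w²) + w = 2*w² + w = w + 2*w²)
K = 487/12 (K = 1461/((4*(1 + 2*4))) = 1461/((4*(1 + 8))) = 1461/((4*9)) = 1461/36 = 1461*(1/36) = 487/12 ≈ 40.583)
j = -10301/12 (j = 487/12 - (46 - 1*(-853)) = 487/12 - (46 + 853) = 487/12 - 1*899 = 487/12 - 899 = -10301/12 ≈ -858.42)
j + k = -10301/12 + 3054 = 26347/12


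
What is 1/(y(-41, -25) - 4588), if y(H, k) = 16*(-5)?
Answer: -1/4668 ≈ -0.00021422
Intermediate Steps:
y(H, k) = -80
1/(y(-41, -25) - 4588) = 1/(-80 - 4588) = 1/(-4668) = -1/4668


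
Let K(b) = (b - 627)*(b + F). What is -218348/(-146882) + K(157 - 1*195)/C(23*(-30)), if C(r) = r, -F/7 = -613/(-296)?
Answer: -147320020415/2999917968 ≈ -49.108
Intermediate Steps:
F = -4291/296 (F = -(-4291)/(-296) = -(-4291)*(-1)/296 = -7*613/296 = -4291/296 ≈ -14.497)
K(b) = (-627 + b)*(-4291/296 + b) (K(b) = (b - 627)*(b - 4291/296) = (-627 + b)*(-4291/296 + b))
-218348/(-146882) + K(157 - 1*195)/C(23*(-30)) = -218348/(-146882) + (2690457/296 + (157 - 1*195)² - 189883*(157 - 1*195)/296)/((23*(-30))) = -218348*(-1/146882) + (2690457/296 + (157 - 195)² - 189883*(157 - 195)/296)/(-690) = 109174/73441 + (2690457/296 + (-38)² - 189883/296*(-38))*(-1/690) = 109174/73441 + (2690457/296 + 1444 + 3607777/148)*(-1/690) = 109174/73441 + (10333435/296)*(-1/690) = 109174/73441 - 2066687/40848 = -147320020415/2999917968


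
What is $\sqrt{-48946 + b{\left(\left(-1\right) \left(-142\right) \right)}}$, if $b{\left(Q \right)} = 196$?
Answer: $25 i \sqrt{78} \approx 220.79 i$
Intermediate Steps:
$\sqrt{-48946 + b{\left(\left(-1\right) \left(-142\right) \right)}} = \sqrt{-48946 + 196} = \sqrt{-48750} = 25 i \sqrt{78}$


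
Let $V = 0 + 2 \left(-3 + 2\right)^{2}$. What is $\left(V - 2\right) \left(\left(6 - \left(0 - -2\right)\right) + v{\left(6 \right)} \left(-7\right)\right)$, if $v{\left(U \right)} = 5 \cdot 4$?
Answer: $0$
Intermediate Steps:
$v{\left(U \right)} = 20$
$V = 2$ ($V = 0 + 2 \left(-1\right)^{2} = 0 + 2 \cdot 1 = 0 + 2 = 2$)
$\left(V - 2\right) \left(\left(6 - \left(0 - -2\right)\right) + v{\left(6 \right)} \left(-7\right)\right) = \left(2 - 2\right) \left(\left(6 - \left(0 - -2\right)\right) + 20 \left(-7\right)\right) = 0 \left(\left(6 - \left(0 + 2\right)\right) - 140\right) = 0 \left(\left(6 - 2\right) - 140\right) = 0 \left(4 - 140\right) = 0 \left(-136\right) = 0$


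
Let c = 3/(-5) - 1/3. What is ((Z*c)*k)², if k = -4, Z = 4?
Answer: 50176/225 ≈ 223.00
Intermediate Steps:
c = -14/15 (c = 3*(-⅕) - 1*⅓ = -⅗ - ⅓ = -14/15 ≈ -0.93333)
((Z*c)*k)² = ((4*(-14/15))*(-4))² = (-56/15*(-4))² = (224/15)² = 50176/225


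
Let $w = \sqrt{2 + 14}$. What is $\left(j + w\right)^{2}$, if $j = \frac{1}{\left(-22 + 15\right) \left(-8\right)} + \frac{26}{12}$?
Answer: $\frac{1079521}{28224} \approx 38.248$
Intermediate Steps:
$w = 4$ ($w = \sqrt{16} = 4$)
$j = \frac{367}{168}$ ($j = \frac{1}{-7} \left(- \frac{1}{8}\right) + 26 \cdot \frac{1}{12} = \left(- \frac{1}{7}\right) \left(- \frac{1}{8}\right) + \frac{13}{6} = \frac{1}{56} + \frac{13}{6} = \frac{367}{168} \approx 2.1845$)
$\left(j + w\right)^{2} = \left(\frac{367}{168} + 4\right)^{2} = \left(\frac{1039}{168}\right)^{2} = \frac{1079521}{28224}$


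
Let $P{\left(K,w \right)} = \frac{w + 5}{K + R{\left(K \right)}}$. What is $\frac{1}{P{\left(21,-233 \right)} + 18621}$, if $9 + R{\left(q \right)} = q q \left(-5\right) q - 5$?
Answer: $\frac{23149}{431057643} \approx 5.3703 \cdot 10^{-5}$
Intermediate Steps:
$R{\left(q \right)} = -14 - 5 q^{3}$ ($R{\left(q \right)} = -9 + \left(q q \left(-5\right) q - 5\right) = -9 + \left(q^{2} \left(-5\right) q - 5\right) = -9 + \left(- 5 q^{2} q - 5\right) = -9 - \left(5 + 5 q^{3}\right) = -14 - 5 q^{3}$)
$P{\left(K,w \right)} = \frac{5 + w}{-14 + K - 5 K^{3}}$ ($P{\left(K,w \right)} = \frac{w + 5}{K - \left(14 + 5 K^{3}\right)} = \frac{5 + w}{-14 + K - 5 K^{3}}$)
$\frac{1}{P{\left(21,-233 \right)} + 18621} = \frac{1}{\frac{-5 - -233}{14 - 21 + 5 \cdot 21^{3}} + 18621} = \frac{1}{\frac{-5 + 233}{14 - 21 + 5 \cdot 9261} + 18621} = \frac{1}{\frac{1}{14 - 21 + 46305} \cdot 228 + 18621} = \frac{1}{\frac{1}{46298} \cdot 228 + 18621} = \frac{1}{\frac{114}{23149} + 18621} = \frac{1}{\frac{431057643}{23149}} = \frac{23149}{431057643}$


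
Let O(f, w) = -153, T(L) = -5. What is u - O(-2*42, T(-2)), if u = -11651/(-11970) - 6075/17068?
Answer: 15692323699/102151980 ≈ 153.62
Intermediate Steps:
u = 63070759/102151980 (u = -11651*(-1/11970) - 6075*1/17068 = 11651/11970 - 6075/17068 = 63070759/102151980 ≈ 0.61742)
u - O(-2*42, T(-2)) = 63070759/102151980 - 1*(-153) = 63070759/102151980 + 153 = 15692323699/102151980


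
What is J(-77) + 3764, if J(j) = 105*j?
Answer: -4321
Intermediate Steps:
J(-77) + 3764 = 105*(-77) + 3764 = -8085 + 3764 = -4321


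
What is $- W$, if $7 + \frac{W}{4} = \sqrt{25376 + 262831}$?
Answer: $28 - 12 \sqrt{32023} \approx -2119.4$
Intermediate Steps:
$W = -28 + 12 \sqrt{32023}$ ($W = -28 + 4 \sqrt{25376 + 262831} = -28 + 4 \sqrt{288207} = -28 + 4 \cdot 3 \sqrt{32023} = -28 + 12 \sqrt{32023} \approx 2119.4$)
$- W = - (-28 + 12 \sqrt{32023}) = 28 - 12 \sqrt{32023}$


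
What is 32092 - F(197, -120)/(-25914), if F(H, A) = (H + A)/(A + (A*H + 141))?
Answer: 2806045469485/87437538 ≈ 32092.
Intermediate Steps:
F(H, A) = (A + H)/(141 + A + A*H) (F(H, A) = (A + H)/(A + (141 + A*H)) = (A + H)/(141 + A + A*H))
32092 - F(197, -120)/(-25914) = 32092 - (-120 + 197)/(141 - 120 - 120*197)/(-25914) = 32092 - 77/(141 - 120 - 23640)*(-1)/25914 = 32092 - 77/(-23619)*(-1)/25914 = 32092 - (-1/23619*77)*(-1)/25914 = 32092 - (-77)*(-1)/(23619*25914) = 32092 - 1*11/87437538 = 32092 - 11/87437538 = 2806045469485/87437538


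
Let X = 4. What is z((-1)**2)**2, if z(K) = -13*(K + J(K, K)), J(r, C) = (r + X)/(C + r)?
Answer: 8281/4 ≈ 2070.3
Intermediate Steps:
J(r, C) = (4 + r)/(C + r) (J(r, C) = (r + 4)/(C + r) = (4 + r)/(C + r))
z(K) = -13*K - 13*(4 + K)/(2*K) (z(K) = -13*(K + (4 + K)/(K + K)) = -13*(K + (4 + K)/((2*K))) = -13*(K + (1/(2*K))*(4 + K)) = -13*(K + (4 + K)/(2*K)) = -13*K - 13*(4 + K)/(2*K))
z((-1)**2)**2 = (-13/2 - 26/((-1)**2) - 13*(-1)**2)**2 = (-13/2 - 26/1 - 13*1)**2 = (-13/2 - 26*1 - 13)**2 = (-13/2 - 26 - 13)**2 = (-91/2)**2 = 8281/4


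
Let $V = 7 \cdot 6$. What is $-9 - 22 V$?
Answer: $-933$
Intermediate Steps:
$V = 42$
$-9 - 22 V = -9 - 924 = -933$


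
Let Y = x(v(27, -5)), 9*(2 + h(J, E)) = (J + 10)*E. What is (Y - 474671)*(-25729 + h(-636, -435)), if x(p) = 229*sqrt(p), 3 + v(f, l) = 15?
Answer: -6444608167/3 + 6218266*sqrt(3)/3 ≈ -2.1446e+9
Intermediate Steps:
h(J, E) = -2 + E*(10 + J)/9 (h(J, E) = -2 + ((J + 10)*E)/9 = -2 + ((10 + J)*E)/9 = -2 + (E*(10 + J))/9 = -2 + E*(10 + J)/9)
v(f, l) = 12 (v(f, l) = -3 + 15 = 12)
Y = 458*sqrt(3) (Y = 229*sqrt(12) = 229*(2*sqrt(3)) = 458*sqrt(3) ≈ 793.28)
(Y - 474671)*(-25729 + h(-636, -435)) = (458*sqrt(3) - 474671)*(-25729 + (-2 + (10/9)*(-435) + (1/9)*(-435)*(-636))) = (-474671 + 458*sqrt(3))*(-25729 + (-2 - 1450/3 + 30740)) = (-474671 + 458*sqrt(3))*(-25729 + 90764/3) = (-474671 + 458*sqrt(3))*(13577/3) = -6444608167/3 + 6218266*sqrt(3)/3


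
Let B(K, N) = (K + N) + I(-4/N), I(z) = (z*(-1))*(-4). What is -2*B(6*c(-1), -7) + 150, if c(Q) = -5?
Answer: 1536/7 ≈ 219.43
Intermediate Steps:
I(z) = 4*z (I(z) = -z*(-4) = 4*z)
B(K, N) = K + N - 16/N (B(K, N) = (K + N) + 4*(-4/N) = (K + N) - 16/N = K + N - 16/N)
-2*B(6*c(-1), -7) + 150 = -2*(6*(-5) - 7 - 16/(-7)) + 150 = -2*(-30 - 7 - 16*(-1/7)) + 150 = -2*(-30 - 7 + 16/7) + 150 = -2*(-243/7) + 150 = 486/7 + 150 = 1536/7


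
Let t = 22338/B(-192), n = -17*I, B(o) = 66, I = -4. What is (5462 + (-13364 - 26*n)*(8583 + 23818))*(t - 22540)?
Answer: 119736290843990/11 ≈ 1.0885e+13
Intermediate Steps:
n = 68 (n = -17*(-4) = 68)
t = 3723/11 (t = 22338/66 = 22338*(1/66) = 3723/11 ≈ 338.45)
(5462 + (-13364 - 26*n)*(8583 + 23818))*(t - 22540) = (5462 + (-13364 - 26*68)*(8583 + 23818))*(3723/11 - 22540) = (5462 + (-13364 - 1768)*32401)*(-244217/11) = (5462 - 15132*32401)*(-244217/11) = (5462 - 490291932)*(-244217/11) = -490286470*(-244217/11) = 119736290843990/11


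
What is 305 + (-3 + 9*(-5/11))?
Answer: 3277/11 ≈ 297.91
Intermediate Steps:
305 + (-3 + 9*(-5/11)) = 305 + (-3 - 45/11) = 305 - 78/11 = 3277/11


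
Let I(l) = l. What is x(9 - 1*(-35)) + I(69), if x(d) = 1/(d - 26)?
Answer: 1243/18 ≈ 69.056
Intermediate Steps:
x(d) = 1/(-26 + d)
x(9 - 1*(-35)) + I(69) = 1/(-26 + (9 - 1*(-35))) + 69 = 1/(-26 + (9 + 35)) + 69 = 1/(-26 + 44) + 69 = 1/18 + 69 = 1243/18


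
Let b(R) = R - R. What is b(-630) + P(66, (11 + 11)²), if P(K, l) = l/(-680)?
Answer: -121/170 ≈ -0.71176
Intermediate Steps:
b(R) = 0
P(K, l) = -l/680 (P(K, l) = l*(-1/680) = -l/680)
b(-630) + P(66, (11 + 11)²) = 0 - (11 + 11)²/680 = 0 - 1/680*22² = 0 - 1/680*484 = 0 - 121/170 = -121/170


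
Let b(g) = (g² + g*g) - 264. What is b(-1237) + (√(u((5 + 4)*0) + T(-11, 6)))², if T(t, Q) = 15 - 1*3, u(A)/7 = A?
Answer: 3060086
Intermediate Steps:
u(A) = 7*A
T(t, Q) = 12 (T(t, Q) = 15 - 3 = 12)
b(g) = -264 + 2*g² (b(g) = (g² + g²) - 264 = 2*g² - 264 = -264 + 2*g²)
b(-1237) + (√(u((5 + 4)*0) + T(-11, 6)))² = (-264 + 2*(-1237)²) + (√(7*((5 + 4)*0) + 12))² = (-264 + 2*1530169) + (√(7*(9*0) + 12))² = (-264 + 3060338) + (√(7*0 + 12))² = 3060074 + (√(0 + 12))² = 3060074 + (√12)² = 3060074 + (2*√3)² = 3060074 + 12 = 3060086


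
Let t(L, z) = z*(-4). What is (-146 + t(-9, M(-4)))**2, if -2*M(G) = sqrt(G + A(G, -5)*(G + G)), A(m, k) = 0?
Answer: 21300 - 1168*I ≈ 21300.0 - 1168.0*I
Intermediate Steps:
M(G) = -sqrt(G)/2 (M(G) = -sqrt(G + 0*(G + G))/2 = -sqrt(G + 0*(2*G))/2 = -sqrt(G + 0)/2 = -sqrt(G)/2)
t(L, z) = -4*z
(-146 + t(-9, M(-4)))**2 = (-146 - (-2)*sqrt(-4))**2 = (-146 - (-2)*2*I)**2 = (-146 - (-4)*I)**2 = (-146 + 4*I)**2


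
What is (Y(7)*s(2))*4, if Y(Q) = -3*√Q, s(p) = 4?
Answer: -48*√7 ≈ -127.00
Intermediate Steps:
(Y(7)*s(2))*4 = (-3*√7*4)*4 = -12*√7*4 = -48*√7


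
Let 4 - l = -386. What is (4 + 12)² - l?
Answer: -134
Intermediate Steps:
l = 390 (l = 4 - 1*(-386) = 4 + 386 = 390)
(4 + 12)² - l = (4 + 12)² - 1*390 = 16² - 390 = 256 - 390 = -134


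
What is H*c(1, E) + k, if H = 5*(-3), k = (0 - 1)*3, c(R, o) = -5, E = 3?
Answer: 72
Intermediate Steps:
k = -3 (k = -1*3 = -3)
H = -15
H*c(1, E) + k = -15*(-5) - 3 = 75 - 3 = 72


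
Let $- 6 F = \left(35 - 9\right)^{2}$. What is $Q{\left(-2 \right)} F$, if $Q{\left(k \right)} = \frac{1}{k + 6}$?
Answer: $- \frac{169}{6} \approx -28.167$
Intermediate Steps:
$F = - \frac{338}{3}$ ($F = - \frac{\left(35 - 9\right)^{2}}{6} = - \frac{26^{2}}{6} = \left(- \frac{1}{6}\right) 676 = - \frac{338}{3} \approx -112.67$)
$Q{\left(k \right)} = \frac{1}{6 + k}$
$Q{\left(-2 \right)} F = \frac{1}{6 - 2} \left(- \frac{338}{3}\right) = \frac{1}{4} \left(- \frac{338}{3}\right) = - \frac{169}{6}$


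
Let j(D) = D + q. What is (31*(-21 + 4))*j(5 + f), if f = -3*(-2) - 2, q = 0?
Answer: -4743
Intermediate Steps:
f = 4 (f = 6 - 2 = 4)
j(D) = D (j(D) = D + 0 = D)
(31*(-21 + 4))*j(5 + f) = (31*(-21 + 4))*(5 + 4) = (31*(-17))*9 = -527*9 = -4743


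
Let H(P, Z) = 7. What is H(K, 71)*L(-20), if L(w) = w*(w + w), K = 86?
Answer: 5600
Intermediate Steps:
L(w) = 2*w² (L(w) = w*(2*w) = 2*w²)
H(K, 71)*L(-20) = 7*(2*(-20)²) = 7*(2*400) = 7*800 = 5600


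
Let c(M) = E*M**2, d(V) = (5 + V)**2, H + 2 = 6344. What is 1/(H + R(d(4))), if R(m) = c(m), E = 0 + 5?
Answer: 1/39147 ≈ 2.5545e-5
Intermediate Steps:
H = 6342 (H = -2 + 6344 = 6342)
E = 5
c(M) = 5*M**2
R(m) = 5*m**2
1/(H + R(d(4))) = 1/(6342 + 5*((5 + 4)**2)**2) = 1/(6342 + 5*(9**2)**2) = 1/(6342 + 5*81**2) = 1/(6342 + 5*6561) = 1/(6342 + 32805) = 1/39147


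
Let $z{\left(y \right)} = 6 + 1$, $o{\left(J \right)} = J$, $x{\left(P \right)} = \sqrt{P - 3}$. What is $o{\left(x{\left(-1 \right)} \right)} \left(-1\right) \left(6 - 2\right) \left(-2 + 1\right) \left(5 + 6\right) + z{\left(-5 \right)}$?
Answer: $7 + 88 i \approx 7.0 + 88.0 i$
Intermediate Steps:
$x{\left(P \right)} = \sqrt{-3 + P}$
$z{\left(y \right)} = 7$
$o{\left(x{\left(-1 \right)} \right)} \left(-1\right) \left(6 - 2\right) \left(-2 + 1\right) \left(5 + 6\right) + z{\left(-5 \right)} = \sqrt{-3 - 1} \left(-1\right) \left(6 - 2\right) \left(-2 + 1\right) \left(5 + 6\right) + 7 = \sqrt{-4} \left(-1\right) 4 \left(\left(-1\right) 11\right) + 7 = 2 i \left(-1\right) 4 \left(-11\right) + 7 = - 2 i \left(-44\right) + 7 = 88 i + 7 = 7 + 88 i$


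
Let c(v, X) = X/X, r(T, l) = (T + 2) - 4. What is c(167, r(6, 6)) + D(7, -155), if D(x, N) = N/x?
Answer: -148/7 ≈ -21.143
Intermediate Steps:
r(T, l) = -2 + T (r(T, l) = (2 + T) - 4 = -2 + T)
c(v, X) = 1
c(167, r(6, 6)) + D(7, -155) = 1 - 155/7 = -148/7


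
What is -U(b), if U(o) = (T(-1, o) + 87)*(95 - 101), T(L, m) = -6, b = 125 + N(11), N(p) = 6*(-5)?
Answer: 486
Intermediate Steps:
N(p) = -30
b = 95 (b = 125 - 30 = 95)
U(o) = -486 (U(o) = (-6 + 87)*(95 - 101) = 81*(-6) = -486)
-U(b) = -1*(-486) = 486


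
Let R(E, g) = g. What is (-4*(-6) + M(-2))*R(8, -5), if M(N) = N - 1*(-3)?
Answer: -125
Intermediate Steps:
M(N) = 3 + N (M(N) = N + 3 = 3 + N)
(-4*(-6) + M(-2))*R(8, -5) = (-4*(-6) + (3 - 2))*(-5) = (24 + 1)*(-5) = 25*(-5) = -125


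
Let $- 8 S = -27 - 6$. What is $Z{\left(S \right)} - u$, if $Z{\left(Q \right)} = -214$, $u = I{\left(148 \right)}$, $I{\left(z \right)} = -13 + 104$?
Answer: $-305$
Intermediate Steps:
$I{\left(z \right)} = 91$
$S = \frac{33}{8}$ ($S = - \frac{-27 - 6}{8} = \left(- \frac{1}{8}\right) \left(-33\right) = \frac{33}{8} \approx 4.125$)
$u = 91$
$Z{\left(S \right)} - u = -214 - 91 = -305$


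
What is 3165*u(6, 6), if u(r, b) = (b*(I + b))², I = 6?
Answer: 16407360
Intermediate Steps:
u(r, b) = b²*(6 + b)² (u(r, b) = (b*(6 + b))² = b²*(6 + b)²)
3165*u(6, 6) = 3165*(6²*(6 + 6)²) = 3165*(36*12²) = 3165*(36*144) = 3165*5184 = 16407360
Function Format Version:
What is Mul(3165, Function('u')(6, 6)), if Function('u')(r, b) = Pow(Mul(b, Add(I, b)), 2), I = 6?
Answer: 16407360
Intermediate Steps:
Function('u')(r, b) = Mul(Pow(b, 2), Pow(Add(6, b), 2)) (Function('u')(r, b) = Pow(Mul(b, Add(6, b)), 2) = Mul(Pow(b, 2), Pow(Add(6, b), 2)))
Mul(3165, Function('u')(6, 6)) = Mul(3165, Mul(Pow(6, 2), Pow(Add(6, 6), 2))) = Mul(3165, Mul(36, Pow(12, 2))) = Mul(3165, Mul(36, 144)) = Mul(3165, 5184) = 16407360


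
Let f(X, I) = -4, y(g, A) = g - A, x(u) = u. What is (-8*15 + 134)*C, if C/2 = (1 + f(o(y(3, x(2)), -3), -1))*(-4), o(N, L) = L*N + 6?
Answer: 336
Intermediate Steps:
o(N, L) = 6 + L*N
C = 24 (C = 2*((1 - 4)*(-4)) = 2*(-3*(-4)) = 2*12 = 24)
(-8*15 + 134)*C = (-8*15 + 134)*24 = (-120 + 134)*24 = 14*24 = 336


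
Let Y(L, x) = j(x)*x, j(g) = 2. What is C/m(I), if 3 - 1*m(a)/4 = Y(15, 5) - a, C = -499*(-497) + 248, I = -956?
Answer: -248251/3852 ≈ -64.447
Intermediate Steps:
C = 248251 (C = 248003 + 248 = 248251)
Y(L, x) = 2*x
m(a) = -28 + 4*a (m(a) = 12 - 4*(2*5 - a) = 12 - 4*(10 - a) = 12 + (-40 + 4*a) = -28 + 4*a)
C/m(I) = 248251/(-28 + 4*(-956)) = 248251/(-28 - 3824) = 248251/(-3852) = 248251*(-1/3852) = -248251/3852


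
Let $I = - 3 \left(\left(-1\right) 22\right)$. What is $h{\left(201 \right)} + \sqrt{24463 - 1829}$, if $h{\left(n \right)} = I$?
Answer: $66 + \sqrt{22634} \approx 216.45$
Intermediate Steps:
$I = 66$ ($I = \left(-3\right) \left(-22\right) = 66$)
$h{\left(n \right)} = 66$
$h{\left(201 \right)} + \sqrt{24463 - 1829} = 66 + \sqrt{24463 - 1829} = 66 + \sqrt{22634}$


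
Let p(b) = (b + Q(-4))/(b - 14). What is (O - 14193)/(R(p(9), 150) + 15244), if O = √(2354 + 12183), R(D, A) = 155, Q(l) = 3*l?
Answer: -1577/1711 + √14537/15399 ≈ -0.91385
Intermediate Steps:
p(b) = (-12 + b)/(-14 + b) (p(b) = (b + 3*(-4))/(b - 14) = (b - 12)/(-14 + b) = (-12 + b)/(-14 + b))
O = √14537 ≈ 120.57
(O - 14193)/(R(p(9), 150) + 15244) = (√14537 - 14193)/(155 + 15244) = (-14193 + √14537)/15399 = (-14193 + √14537)*(1/15399) = -1577/1711 + √14537/15399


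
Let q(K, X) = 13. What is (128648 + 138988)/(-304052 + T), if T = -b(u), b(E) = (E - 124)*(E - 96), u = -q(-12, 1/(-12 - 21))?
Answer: -267636/318985 ≈ -0.83902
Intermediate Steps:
u = -13 (u = -1*13 = -13)
b(E) = (-124 + E)*(-96 + E)
T = -14933 (T = -(11904 + (-13)**2 - 220*(-13)) = -(11904 + 169 + 2860) = -1*14933 = -14933)
(128648 + 138988)/(-304052 + T) = (128648 + 138988)/(-304052 - 14933) = 267636/(-318985) = 267636*(-1/318985) = -267636/318985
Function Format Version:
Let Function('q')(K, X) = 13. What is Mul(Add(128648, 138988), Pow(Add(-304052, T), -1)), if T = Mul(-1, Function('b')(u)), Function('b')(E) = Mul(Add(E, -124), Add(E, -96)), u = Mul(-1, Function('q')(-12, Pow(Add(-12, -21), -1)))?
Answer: Rational(-267636, 318985) ≈ -0.83902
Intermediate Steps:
u = -13 (u = Mul(-1, 13) = -13)
Function('b')(E) = Mul(Add(-124, E), Add(-96, E))
T = -14933 (T = Mul(-1, Add(11904, Pow(-13, 2), Mul(-220, -13))) = Mul(-1, Add(11904, 169, 2860)) = Mul(-1, 14933) = -14933)
Mul(Add(128648, 138988), Pow(Add(-304052, T), -1)) = Mul(Add(128648, 138988), Pow(Add(-304052, -14933), -1)) = Mul(267636, Pow(-318985, -1)) = Mul(267636, Rational(-1, 318985)) = Rational(-267636, 318985)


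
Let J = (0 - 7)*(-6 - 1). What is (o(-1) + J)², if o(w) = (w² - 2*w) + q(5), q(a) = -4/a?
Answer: 65536/25 ≈ 2621.4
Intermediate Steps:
J = 49 (J = -7*(-7) = 49)
o(w) = -⅘ + w² - 2*w (o(w) = (w² - 2*w) - 4/5 = (w² - 2*w) - 4*⅕ = (w² - 2*w) - ⅘ = -⅘ + w² - 2*w)
(o(-1) + J)² = ((-⅘ + (-1)² - 2*(-1)) + 49)² = ((-⅘ + 1 + 2) + 49)² = (11/5 + 49)² = (256/5)² = 65536/25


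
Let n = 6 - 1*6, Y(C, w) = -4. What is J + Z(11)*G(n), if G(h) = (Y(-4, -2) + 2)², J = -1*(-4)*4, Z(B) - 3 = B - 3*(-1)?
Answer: 84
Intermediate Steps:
Z(B) = 6 + B (Z(B) = 3 + (B - 3*(-1)) = 3 + (B + 3) = 3 + (3 + B) = 6 + B)
n = 0 (n = 6 - 6 = 0)
J = 16 (J = 4*4 = 16)
G(h) = 4 (G(h) = (-4 + 2)² = (-2)² = 4)
J + Z(11)*G(n) = 16 + (6 + 11)*4 = 16 + 17*4 = 16 + 68 = 84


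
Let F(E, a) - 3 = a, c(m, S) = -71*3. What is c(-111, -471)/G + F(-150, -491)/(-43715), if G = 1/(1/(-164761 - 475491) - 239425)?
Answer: 1427350153676708771/27988616180 ≈ 5.0998e+7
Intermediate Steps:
c(m, S) = -213
F(E, a) = 3 + a
G = -640252/153292335101 (G = 1/(1/(-640252) - 239425) = 1/(-1/640252 - 239425) = 1/(-153292335101/640252) = -640252/153292335101 ≈ -4.1767e-6)
c(-111, -471)/G + F(-150, -491)/(-43715) = -213/(-640252/153292335101) + (3 - 491)/(-43715) = -213*(-153292335101/640252) - 488*(-1/43715) = 32651267376513/640252 + 488/43715 = 1427350153676708771/27988616180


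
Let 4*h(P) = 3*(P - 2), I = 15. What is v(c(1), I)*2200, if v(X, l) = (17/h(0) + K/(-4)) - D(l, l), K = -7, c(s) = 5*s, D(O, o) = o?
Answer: -162250/3 ≈ -54083.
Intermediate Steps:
h(P) = -3/2 + 3*P/4 (h(P) = (3*(P - 2))/4 = (3*(-2 + P))/4 = (-6 + 3*P)/4 = -3/2 + 3*P/4)
v(X, l) = -115/12 - l (v(X, l) = (17/(-3/2 + (¾)*0) - 7/(-4)) - l = (17/(-3/2 + 0) - 7*(-¼)) - l = (17/(-3/2) + 7/4) - l = (17*(-⅔) + 7/4) - l = (-34/3 + 7/4) - l = -115/12 - l)
v(c(1), I)*2200 = (-115/12 - 1*15)*2200 = (-115/12 - 15)*2200 = -295/12*2200 = -162250/3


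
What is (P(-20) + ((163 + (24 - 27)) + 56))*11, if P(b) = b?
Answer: 2156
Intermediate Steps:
(P(-20) + ((163 + (24 - 27)) + 56))*11 = (-20 + ((163 + (24 - 27)) + 56))*11 = (-20 + ((163 - 3) + 56))*11 = (-20 + (160 + 56))*11 = (-20 + 216)*11 = 196*11 = 2156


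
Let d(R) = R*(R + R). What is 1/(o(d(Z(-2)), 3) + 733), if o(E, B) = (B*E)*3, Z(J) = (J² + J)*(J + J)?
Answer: 1/1885 ≈ 0.00053050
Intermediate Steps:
Z(J) = 2*J*(J + J²) (Z(J) = (J + J²)*(2*J) = 2*J*(J + J²))
d(R) = 2*R² (d(R) = R*(2*R) = 2*R²)
o(E, B) = 3*B*E
1/(o(d(Z(-2)), 3) + 733) = 1/(3*3*(2*(2*(-2)²*(1 - 2))²) + 733) = 1/(3*3*(2*(2*4*(-1))²) + 733) = 1/(3*3*(2*(-8)²) + 733) = 1/(3*3*(2*64) + 733) = 1/(3*3*128 + 733) = 1/(1152 + 733) = 1/1885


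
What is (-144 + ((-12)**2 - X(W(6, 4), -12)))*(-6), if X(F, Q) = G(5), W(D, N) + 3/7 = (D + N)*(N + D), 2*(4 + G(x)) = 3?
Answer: -15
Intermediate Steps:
G(x) = -5/2 (G(x) = -4 + (1/2)*3 = -4 + 3/2 = -5/2)
W(D, N) = -3/7 + (D + N)**2 (W(D, N) = -3/7 + (D + N)*(N + D) = -3/7 + (D + N)*(D + N) = -3/7 + (D + N)**2)
X(F, Q) = -5/2
(-144 + ((-12)**2 - X(W(6, 4), -12)))*(-6) = (-144 + ((-12)**2 - 1*(-5/2)))*(-6) = (-144 + (144 + 5/2))*(-6) = (-144 + 293/2)*(-6) = (5/2)*(-6) = -15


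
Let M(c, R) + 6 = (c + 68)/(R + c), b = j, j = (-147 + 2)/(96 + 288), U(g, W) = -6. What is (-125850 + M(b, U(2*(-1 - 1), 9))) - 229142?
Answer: -869416069/2449 ≈ -3.5501e+5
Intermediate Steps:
j = -145/384 ≈ -0.37760
b = -145/384 ≈ -0.37760
M(c, R) = -6 + (68 + c)/(R + c) (M(c, R) = -6 + (c + 68)/(R + c) = -6 + (68 + c)/(R + c))
(-125850 + M(b, U(2*(-1 - 1), 9))) - 229142 = (-125850 + (68 - 6*(-6) - 5*(-145/384))/(-6 - 145/384)) - 229142 = (-125850 + (68 + 36 + 725/384)/(-2449/384)) - 229142 = (-125850 - 384/2449*40661/384) - 229142 = (-125850 - 40661/2449) - 229142 = -308247311/2449 - 229142 = -869416069/2449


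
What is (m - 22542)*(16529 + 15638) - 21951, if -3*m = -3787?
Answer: -2053574966/3 ≈ -6.8452e+8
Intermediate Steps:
m = 3787/3 (m = -⅓*(-3787) = 3787/3 ≈ 1262.3)
(m - 22542)*(16529 + 15638) - 21951 = (3787/3 - 22542)*(16529 + 15638) - 21951 = -63839/3*32167 - 21951 = -2053509113/3 - 21951 = -2053574966/3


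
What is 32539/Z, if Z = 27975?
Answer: 32539/27975 ≈ 1.1631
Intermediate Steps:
32539/Z = 32539/27975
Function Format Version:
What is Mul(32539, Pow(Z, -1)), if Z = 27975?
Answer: Rational(32539, 27975) ≈ 1.1631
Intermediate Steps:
Mul(32539, Pow(Z, -1)) = Mul(32539, Pow(27975, -1)) = Mul(32539, Rational(1, 27975)) = Rational(32539, 27975)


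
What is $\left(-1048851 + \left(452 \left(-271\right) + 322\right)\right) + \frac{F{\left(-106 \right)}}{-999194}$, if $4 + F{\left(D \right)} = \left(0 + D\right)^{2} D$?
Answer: $- \frac{585037983027}{499597} \approx -1.171 \cdot 10^{6}$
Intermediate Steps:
$F{\left(D \right)} = -4 + D^{3}$ ($F{\left(D \right)} = -4 + \left(0 + D\right)^{2} D = -4 + D^{2} D = -4 + D^{3}$)
$\left(-1048851 + \left(452 \left(-271\right) + 322\right)\right) + \frac{F{\left(-106 \right)}}{-999194} = \left(-1048851 + \left(452 \left(-271\right) + 322\right)\right) + \frac{-4 + \left(-106\right)^{3}}{-999194} = \left(-1048851 + \left(-122492 + 322\right)\right) + \left(-4 - 1191016\right) \left(- \frac{1}{999194}\right) = \left(-1048851 - 122170\right) - - \frac{595510}{499597} = -1171021 + \frac{595510}{499597} = - \frac{585037983027}{499597}$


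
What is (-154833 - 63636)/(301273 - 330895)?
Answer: 72823/9874 ≈ 7.3752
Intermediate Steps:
(-154833 - 63636)/(301273 - 330895) = -218469/(-29622) = -218469*(-1/29622) = 72823/9874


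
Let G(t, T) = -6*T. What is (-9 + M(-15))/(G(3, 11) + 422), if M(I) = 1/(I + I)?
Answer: -271/10680 ≈ -0.025375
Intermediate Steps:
M(I) = 1/(2*I)
(-9 + M(-15))/(G(3, 11) + 422) = (-9 + (1/2)/(-15))/(-6*11 + 422) = (-9 + (1/2)*(-1/15))/(-66 + 422) = (-9 - 1/30)/356 = -271/30*1/356 = -271/10680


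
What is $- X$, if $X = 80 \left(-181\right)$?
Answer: $14480$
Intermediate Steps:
$X = -14480$
$- X = \left(-1\right) \left(-14480\right) = 14480$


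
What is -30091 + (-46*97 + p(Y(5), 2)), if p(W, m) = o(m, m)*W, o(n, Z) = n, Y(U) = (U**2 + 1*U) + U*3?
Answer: -34463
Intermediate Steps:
Y(U) = U**2 + 4*U (Y(U) = (U**2 + U) + 3*U = (U + U**2) + 3*U = U**2 + 4*U)
p(W, m) = W*m (p(W, m) = m*W = W*m)
-30091 + (-46*97 + p(Y(5), 2)) = -30091 + (-46*97 + (5*(4 + 5))*2) = -30091 + (-4462 + (5*9)*2) = -30091 + (-4462 + 45*2) = -30091 + (-4462 + 90) = -30091 - 4372 = -34463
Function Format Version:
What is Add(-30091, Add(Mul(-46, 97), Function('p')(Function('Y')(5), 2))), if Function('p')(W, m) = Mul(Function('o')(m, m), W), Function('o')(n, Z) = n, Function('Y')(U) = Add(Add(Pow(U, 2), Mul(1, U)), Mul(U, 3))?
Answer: -34463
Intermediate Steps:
Function('Y')(U) = Add(Pow(U, 2), Mul(4, U)) (Function('Y')(U) = Add(Add(Pow(U, 2), U), Mul(3, U)) = Add(Add(U, Pow(U, 2)), Mul(3, U)) = Add(Pow(U, 2), Mul(4, U)))
Function('p')(W, m) = Mul(W, m) (Function('p')(W, m) = Mul(m, W) = Mul(W, m))
Add(-30091, Add(Mul(-46, 97), Function('p')(Function('Y')(5), 2))) = Add(-30091, Add(Mul(-46, 97), Mul(Mul(5, Add(4, 5)), 2))) = Add(-30091, Add(-4462, Mul(Mul(5, 9), 2))) = Add(-30091, Add(-4462, Mul(45, 2))) = Add(-30091, Add(-4462, 90)) = Add(-30091, -4372) = -34463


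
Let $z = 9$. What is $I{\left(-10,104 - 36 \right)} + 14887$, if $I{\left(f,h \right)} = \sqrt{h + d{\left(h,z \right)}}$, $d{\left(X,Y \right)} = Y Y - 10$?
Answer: $14887 + \sqrt{139} \approx 14899.0$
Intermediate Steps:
$d{\left(X,Y \right)} = -10 + Y^{2}$ ($d{\left(X,Y \right)} = Y^{2} - 10 = -10 + Y^{2}$)
$I{\left(f,h \right)} = \sqrt{71 + h}$ ($I{\left(f,h \right)} = \sqrt{h - \left(10 - 9^{2}\right)} = \sqrt{h + \left(-10 + 81\right)} = \sqrt{h + 71} = \sqrt{71 + h}$)
$I{\left(-10,104 - 36 \right)} + 14887 = \sqrt{71 + \left(104 - 36\right)} + 14887 = \sqrt{71 + 68} + 14887 = \sqrt{139} + 14887 = 14887 + \sqrt{139}$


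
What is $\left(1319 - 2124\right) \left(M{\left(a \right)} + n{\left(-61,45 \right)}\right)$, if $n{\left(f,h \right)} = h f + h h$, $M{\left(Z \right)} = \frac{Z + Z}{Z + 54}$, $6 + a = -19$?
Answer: $\frac{16848650}{29} \approx 5.8099 \cdot 10^{5}$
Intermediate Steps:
$a = -25$ ($a = -6 - 19 = -25$)
$M{\left(Z \right)} = \frac{2 Z}{54 + Z}$
$n{\left(f,h \right)} = h^{2} + f h$ ($n{\left(f,h \right)} = f h + h^{2} = h^{2} + f h$)
$\left(1319 - 2124\right) \left(M{\left(a \right)} + n{\left(-61,45 \right)}\right) = \left(1319 - 2124\right) \left(2 \left(-25\right) \frac{1}{54 - 25} + 45 \left(-61 + 45\right)\right) = - 805 \left(2 \left(-25\right) \frac{1}{29} + 45 \left(-16\right)\right) = - 805 \left(2 \left(-25\right) \frac{1}{29} - 720\right) = - 805 \left(- \frac{50}{29} - 720\right) = \left(-805\right) \left(- \frac{20930}{29}\right) = \frac{16848650}{29}$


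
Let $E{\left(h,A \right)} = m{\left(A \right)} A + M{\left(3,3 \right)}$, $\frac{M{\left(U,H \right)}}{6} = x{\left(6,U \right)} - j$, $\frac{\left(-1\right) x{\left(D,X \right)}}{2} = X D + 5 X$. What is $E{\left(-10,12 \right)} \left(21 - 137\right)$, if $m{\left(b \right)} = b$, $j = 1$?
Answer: $29928$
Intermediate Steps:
$x{\left(D,X \right)} = - 10 X - 2 D X$ ($x{\left(D,X \right)} = - 2 \left(X D + 5 X\right) = - 2 \left(D X + 5 X\right) = - 2 \left(5 X + D X\right) = - 10 X - 2 D X$)
$M{\left(U,H \right)} = -6 - 132 U$ ($M{\left(U,H \right)} = 6 \left(- 2 U \left(5 + 6\right) - 1\right) = 6 \left(\left(-2\right) U 11 - 1\right) = 6 \left(- 22 U - 1\right) = 6 \left(-1 - 22 U\right) = -6 - 132 U$)
$E{\left(h,A \right)} = -402 + A^{2}$ ($E{\left(h,A \right)} = A A - 402 = A^{2} - 402 = -402 + A^{2}$)
$E{\left(-10,12 \right)} \left(21 - 137\right) = \left(-402 + 12^{2}\right) \left(21 - 137\right) = \left(-402 + 144\right) \left(-116\right) = \left(-258\right) \left(-116\right) = 29928$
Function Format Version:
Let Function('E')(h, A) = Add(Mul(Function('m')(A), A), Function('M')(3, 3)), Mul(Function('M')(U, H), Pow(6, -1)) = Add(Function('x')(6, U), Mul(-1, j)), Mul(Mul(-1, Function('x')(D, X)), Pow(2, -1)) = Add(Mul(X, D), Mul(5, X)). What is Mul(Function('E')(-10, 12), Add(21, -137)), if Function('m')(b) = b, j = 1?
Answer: 29928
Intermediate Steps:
Function('x')(D, X) = Add(Mul(-10, X), Mul(-2, D, X)) (Function('x')(D, X) = Mul(-2, Add(Mul(X, D), Mul(5, X))) = Mul(-2, Add(Mul(D, X), Mul(5, X))) = Mul(-2, Add(Mul(5, X), Mul(D, X))) = Add(Mul(-10, X), Mul(-2, D, X)))
Function('M')(U, H) = Add(-6, Mul(-132, U)) (Function('M')(U, H) = Mul(6, Add(Mul(-2, U, Add(5, 6)), Mul(-1, 1))) = Mul(6, Add(Mul(-2, U, 11), -1)) = Mul(6, Add(Mul(-22, U), -1)) = Mul(6, Add(-1, Mul(-22, U))) = Add(-6, Mul(-132, U)))
Function('E')(h, A) = Add(-402, Pow(A, 2)) (Function('E')(h, A) = Add(Mul(A, A), Add(-6, Mul(-132, 3))) = Add(Pow(A, 2), Add(-6, -396)) = Add(Pow(A, 2), -402) = Add(-402, Pow(A, 2)))
Mul(Function('E')(-10, 12), Add(21, -137)) = Mul(Add(-402, Pow(12, 2)), Add(21, -137)) = Mul(Add(-402, 144), -116) = Mul(-258, -116) = 29928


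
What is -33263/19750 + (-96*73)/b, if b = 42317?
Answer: -1545998371/835760750 ≈ -1.8498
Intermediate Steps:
-33263/19750 + (-96*73)/b = -33263/19750 - 96*73/42317 = -33263*1/19750 - 7008*1/42317 = -33263/19750 - 7008/42317 = -1545998371/835760750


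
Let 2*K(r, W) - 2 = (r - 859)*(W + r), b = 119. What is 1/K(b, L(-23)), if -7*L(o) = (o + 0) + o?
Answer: -7/325223 ≈ -2.1524e-5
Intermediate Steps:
L(o) = -2*o/7 (L(o) = -((o + 0) + o)/7 = -(o + o)/7 = -2*o/7)
K(r, W) = 1 + (-859 + r)*(W + r)/2 (K(r, W) = 1 + ((r - 859)*(W + r))/2 = 1 + ((-859 + r)*(W + r))/2 = 1 + (-859 + r)*(W + r)/2)
1/K(b, L(-23)) = 1/(1 + (1/2)*119**2 - (-859)*(-23)/7 - 859/2*119 + (1/2)*(-2/7*(-23))*119) = 1/(1 + (1/2)*14161 - 859/2*46/7 - 102221/2 + (1/2)*(46/7)*119) = 1/(1 + 14161/2 - 19757/7 - 102221/2 + 391) = 1/(-325223/7) = -7/325223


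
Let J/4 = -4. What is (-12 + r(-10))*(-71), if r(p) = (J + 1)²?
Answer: -15123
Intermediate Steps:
J = -16 (J = 4*(-4) = -16)
r(p) = 225 (r(p) = (-16 + 1)² = (-15)² = 225)
(-12 + r(-10))*(-71) = (-12 + 225)*(-71) = 213*(-71) = -15123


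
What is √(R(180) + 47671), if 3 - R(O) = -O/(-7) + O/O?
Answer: 3*√259413/7 ≈ 218.28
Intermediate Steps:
R(O) = 2 - O/7 (R(O) = 3 - (-O/(-7) + O/O) = 3 - (-O*(-⅐) + 1) = 3 - (O/7 + 1) = 3 - (1 + O/7) = 3 + (-1 - O/7) = 2 - O/7)
√(R(180) + 47671) = √((2 - ⅐*180) + 47671) = √((2 - 180/7) + 47671) = √(-166/7 + 47671) = √(333531/7) = 3*√259413/7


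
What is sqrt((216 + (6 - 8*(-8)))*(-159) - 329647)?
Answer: I*sqrt(375121) ≈ 612.47*I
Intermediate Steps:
sqrt((216 + (6 - 8*(-8)))*(-159) - 329647) = sqrt((216 + (6 + 64))*(-159) - 329647) = sqrt((216 + 70)*(-159) - 329647) = sqrt(286*(-159) - 329647) = sqrt(-45474 - 329647) = sqrt(-375121) = I*sqrt(375121)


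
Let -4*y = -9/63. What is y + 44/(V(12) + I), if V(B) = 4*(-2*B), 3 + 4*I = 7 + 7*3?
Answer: -4569/10052 ≈ -0.45454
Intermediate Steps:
I = 25/4 (I = -¾ + (7 + 7*3)/4 = -¾ + (7 + 21)/4 = -¾ + (¼)*28 = -¾ + 7 = 25/4 ≈ 6.2500)
y = 1/28 (y = -(-9)/(4*63) = -¼*(-⅐) = 1/28 ≈ 0.035714)
V(B) = -8*B
y + 44/(V(12) + I) = 1/28 + 44/(-8*12 + 25/4) = 1/28 + 44/(-96 + 25/4) = 1/28 + 44/(-359/4) = 1/28 + 44*(-4/359) = 1/28 - 176/359 = -4569/10052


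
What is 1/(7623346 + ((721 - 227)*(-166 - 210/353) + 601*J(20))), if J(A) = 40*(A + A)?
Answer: 353/3001434786 ≈ 1.1761e-7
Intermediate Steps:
J(A) = 80*A (J(A) = 40*(2*A) = 80*A)
1/(7623346 + ((721 - 227)*(-166 - 210/353) + 601*J(20))) = 1/(7623346 + ((721 - 227)*(-166 - 210/353) + 601*(80*20))) = 1/(7623346 + (494*(-166 - 210*1/353) + 601*1600)) = 1/(7623346 + (494*(-166 - 210/353) + 961600)) = 1/(7623346 + (494*(-58808/353) + 961600)) = 1/(7623346 + (-29051152/353 + 961600)) = 1/(7623346 + 310393648/353) = 1/(3001434786/353) = 353/3001434786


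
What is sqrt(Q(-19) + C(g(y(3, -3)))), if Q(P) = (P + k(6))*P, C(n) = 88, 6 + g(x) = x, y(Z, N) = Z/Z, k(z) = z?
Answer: sqrt(335) ≈ 18.303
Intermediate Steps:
y(Z, N) = 1
g(x) = -6 + x
Q(P) = P*(6 + P) (Q(P) = (P + 6)*P = (6 + P)*P = P*(6 + P))
sqrt(Q(-19) + C(g(y(3, -3)))) = sqrt(-19*(6 - 19) + 88) = sqrt(-19*(-13) + 88) = sqrt(247 + 88) = sqrt(335)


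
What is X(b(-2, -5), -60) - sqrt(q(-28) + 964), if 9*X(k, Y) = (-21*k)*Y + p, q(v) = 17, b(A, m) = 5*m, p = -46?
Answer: -31546/9 - 3*sqrt(109) ≈ -3536.4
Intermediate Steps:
X(k, Y) = -46/9 - 7*Y*k/3 (X(k, Y) = ((-21*k)*Y - 46)/9 = (-21*Y*k - 46)/9 = (-46 - 21*Y*k)/9 = -46/9 - 7*Y*k/3)
X(b(-2, -5), -60) - sqrt(q(-28) + 964) = (-46/9 - 7/3*(-60)*5*(-5)) - sqrt(17 + 964) = (-46/9 - 7/3*(-60)*(-25)) - sqrt(981) = (-46/9 - 3500) - 3*sqrt(109) = -31546/9 - 3*sqrt(109)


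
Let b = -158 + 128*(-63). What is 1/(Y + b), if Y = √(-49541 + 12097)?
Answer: -4111/33819364 - I*√9361/33819364 ≈ -0.00012156 - 2.8609e-6*I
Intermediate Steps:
b = -8222 (b = -158 - 8064 = -8222)
Y = 2*I*√9361 (Y = √(-37444) = 2*I*√9361 ≈ 193.5*I)
1/(Y + b) = 1/(2*I*√9361 - 8222) = 1/(-8222 + 2*I*√9361)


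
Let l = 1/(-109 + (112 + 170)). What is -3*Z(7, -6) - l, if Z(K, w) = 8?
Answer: -4153/173 ≈ -24.006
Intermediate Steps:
l = 1/173 (l = 1/(-109 + 282) = 1/173 ≈ 0.0057803)
-3*Z(7, -6) - l = -3*8 - 1*1/173 = -24 - 1/173 = -4153/173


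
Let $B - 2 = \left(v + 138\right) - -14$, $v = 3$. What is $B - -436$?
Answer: $593$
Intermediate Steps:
$B = 157$ ($B = 2 + \left(\left(3 + 138\right) - -14\right) = 2 + \left(141 + \left(-38 + 52\right)\right) = 2 + \left(141 + 14\right) = 2 + 155 = 157$)
$B - -436 = 157 - -436 = 157 + 436 = 593$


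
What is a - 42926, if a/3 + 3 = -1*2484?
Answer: -50387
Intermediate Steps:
a = -7461 (a = -9 + 3*(-1*2484) = -9 + 3*(-2484) = -9 - 7452 = -7461)
a - 42926 = -7461 - 42926 = -50387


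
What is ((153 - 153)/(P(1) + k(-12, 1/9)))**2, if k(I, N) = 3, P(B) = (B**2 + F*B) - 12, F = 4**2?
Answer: 0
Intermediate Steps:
F = 16
P(B) = -12 + B**2 + 16*B (P(B) = (B**2 + 16*B) - 12 = -12 + B**2 + 16*B)
((153 - 153)/(P(1) + k(-12, 1/9)))**2 = ((153 - 153)/((-12 + 1**2 + 16*1) + 3))**2 = (0/((-12 + 1 + 16) + 3))**2 = (0/(5 + 3))**2 = (0/8)**2 = (0*(1/8))**2 = 0**2 = 0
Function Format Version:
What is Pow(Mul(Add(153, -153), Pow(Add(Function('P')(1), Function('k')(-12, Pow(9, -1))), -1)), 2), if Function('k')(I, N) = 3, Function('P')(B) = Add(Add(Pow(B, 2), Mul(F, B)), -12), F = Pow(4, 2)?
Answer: 0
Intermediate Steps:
F = 16
Function('P')(B) = Add(-12, Pow(B, 2), Mul(16, B)) (Function('P')(B) = Add(Add(Pow(B, 2), Mul(16, B)), -12) = Add(-12, Pow(B, 2), Mul(16, B)))
Pow(Mul(Add(153, -153), Pow(Add(Function('P')(1), Function('k')(-12, Pow(9, -1))), -1)), 2) = Pow(Mul(Add(153, -153), Pow(Add(Add(-12, Pow(1, 2), Mul(16, 1)), 3), -1)), 2) = Pow(Mul(0, Pow(Add(Add(-12, 1, 16), 3), -1)), 2) = Pow(Mul(0, Pow(Add(5, 3), -1)), 2) = Pow(Mul(0, Pow(8, -1)), 2) = Pow(Mul(0, Rational(1, 8)), 2) = Pow(0, 2) = 0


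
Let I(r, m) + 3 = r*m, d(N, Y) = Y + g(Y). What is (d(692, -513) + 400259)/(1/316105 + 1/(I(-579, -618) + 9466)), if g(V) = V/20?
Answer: 37126225944191779/546712 ≈ 6.7908e+10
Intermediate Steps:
g(V) = V/20 (g(V) = V*(1/20) = V/20)
d(N, Y) = 21*Y/20 (d(N, Y) = Y + Y/20 = 21*Y/20)
I(r, m) = -3 + m*r (I(r, m) = -3 + r*m = -3 + m*r)
(d(692, -513) + 400259)/(1/316105 + 1/(I(-579, -618) + 9466)) = ((21/20)*(-513) + 400259)/(1/316105 + 1/((-3 - 618*(-579)) + 9466)) = (-10773/20 + 400259)/(1/316105 + 1/((-3 + 357822) + 9466)) = 7994407/(20*(1/316105 + 1/(357819 + 9466))) = 7994407/(20*(1/316105 + 1/367285)) = 7994407/(20*(136678/23220124985)) = (7994407/20)*(23220124985/136678) = 37126225944191779/546712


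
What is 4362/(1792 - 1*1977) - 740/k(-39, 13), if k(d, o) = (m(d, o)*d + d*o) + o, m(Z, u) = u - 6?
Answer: -3208754/141895 ≈ -22.614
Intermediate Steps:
m(Z, u) = -6 + u
k(d, o) = o + d*o + d*(-6 + o) (k(d, o) = ((-6 + o)*d + d*o) + o = (d*(-6 + o) + d*o) + o = (d*o + d*(-6 + o)) + o = o + d*o + d*(-6 + o))
4362/(1792 - 1*1977) - 740/k(-39, 13) = 4362/(1792 - 1*1977) - 740/(13 - 39*13 - 39*(-6 + 13)) = 4362/(1792 - 1977) - 740/(13 - 507 - 39*7) = 4362/(-185) - 740/(13 - 507 - 273) = 4362*(-1/185) - 740/(-767) = -4362/185 - 740*(-1/767) = -4362/185 + 740/767 = -3208754/141895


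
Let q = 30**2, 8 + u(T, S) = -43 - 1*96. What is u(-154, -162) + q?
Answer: 753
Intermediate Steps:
u(T, S) = -147 (u(T, S) = -8 + (-43 - 1*96) = -8 + (-43 - 96) = -8 - 139 = -147)
q = 900
u(-154, -162) + q = -147 + 900 = 753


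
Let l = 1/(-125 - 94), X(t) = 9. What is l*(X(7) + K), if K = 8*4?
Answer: -41/219 ≈ -0.18721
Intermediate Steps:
K = 32
l = -1/219 (l = 1/(-219) = -1/219 ≈ -0.0045662)
l*(X(7) + K) = -(9 + 32)/219 = -1/219*41 = -41/219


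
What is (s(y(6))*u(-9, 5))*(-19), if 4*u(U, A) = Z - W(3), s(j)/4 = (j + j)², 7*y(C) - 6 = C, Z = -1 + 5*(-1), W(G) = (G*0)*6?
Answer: 65664/49 ≈ 1340.1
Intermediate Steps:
W(G) = 0 (W(G) = 0*6 = 0)
Z = -6 (Z = -1 - 5 = -6)
y(C) = 6/7 + C/7
s(j) = 16*j² (s(j) = 4*(j + j)² = 4*(2*j)² = 4*(4*j²) = 16*j²)
u(U, A) = -3/2 (u(U, A) = (-6 - 1*0)/4 = (-6 + 0)/4 = (¼)*(-6) = -3/2)
(s(y(6))*u(-9, 5))*(-19) = ((16*(6/7 + (⅐)*6)²)*(-3/2))*(-19) = ((16*(6/7 + 6/7)²)*(-3/2))*(-19) = ((16*(12/7)²)*(-3/2))*(-19) = ((16*(144/49))*(-3/2))*(-19) = ((2304/49)*(-3/2))*(-19) = -3456/49*(-19) = 65664/49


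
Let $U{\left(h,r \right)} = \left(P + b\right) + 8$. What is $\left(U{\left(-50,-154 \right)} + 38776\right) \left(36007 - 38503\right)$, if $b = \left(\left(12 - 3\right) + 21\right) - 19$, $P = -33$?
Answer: $-96749952$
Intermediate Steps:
$b = 11$ ($b = \left(\left(12 - 3\right) + 21\right) - 19 = \left(9 + 21\right) - 19 = 30 - 19 = 11$)
$U{\left(h,r \right)} = -14$ ($U{\left(h,r \right)} = \left(-33 + 11\right) + 8 = -22 + 8 = -14$)
$\left(U{\left(-50,-154 \right)} + 38776\right) \left(36007 - 38503\right) = \left(-14 + 38776\right) \left(36007 - 38503\right) = 38762 \left(-2496\right) = -96749952$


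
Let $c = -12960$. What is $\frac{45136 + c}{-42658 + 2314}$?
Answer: $- \frac{4022}{5043} \approx -0.79754$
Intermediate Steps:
$\frac{45136 + c}{-42658 + 2314} = \frac{45136 - 12960}{-42658 + 2314} = \frac{32176}{-40344} = 32176 \left(- \frac{1}{40344}\right) = - \frac{4022}{5043}$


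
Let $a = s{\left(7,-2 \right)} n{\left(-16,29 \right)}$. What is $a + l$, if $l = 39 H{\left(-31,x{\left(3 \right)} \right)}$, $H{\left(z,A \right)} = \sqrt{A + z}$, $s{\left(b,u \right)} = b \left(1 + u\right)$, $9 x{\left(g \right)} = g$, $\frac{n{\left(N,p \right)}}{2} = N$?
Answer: $224 + 26 i \sqrt{69} \approx 224.0 + 215.97 i$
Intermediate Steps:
$n{\left(N,p \right)} = 2 N$
$x{\left(g \right)} = \frac{g}{9}$
$l = 26 i \sqrt{69}$ ($l = 39 \sqrt{\frac{1}{9} \cdot 3 - 31} = 39 \sqrt{\frac{1}{3} - 31} = 39 \sqrt{- \frac{92}{3}} = 39 \frac{2 i \sqrt{69}}{3} = 26 i \sqrt{69} \approx 215.97 i$)
$a = 224$ ($a = 7 \left(1 - 2\right) 2 \left(-16\right) = 7 \left(-1\right) \left(-32\right) = \left(-7\right) \left(-32\right) = 224$)
$a + l = 224 + 26 i \sqrt{69}$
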